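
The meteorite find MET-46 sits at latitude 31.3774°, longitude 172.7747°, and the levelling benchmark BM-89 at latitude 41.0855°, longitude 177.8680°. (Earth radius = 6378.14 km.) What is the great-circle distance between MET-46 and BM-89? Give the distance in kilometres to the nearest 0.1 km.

Δφ = 9.7081°,  Δλ = 5.0933°
a = sin²(Δφ/2) + cos φ₁ cos φ₂ sin²(Δλ/2) = 0.008431
c = 2·arcsin(√a) = 0.183896 rad = 10.5365°
d = R·c = 6378.14 × 0.183896 = 1172.9 km

1172.9 km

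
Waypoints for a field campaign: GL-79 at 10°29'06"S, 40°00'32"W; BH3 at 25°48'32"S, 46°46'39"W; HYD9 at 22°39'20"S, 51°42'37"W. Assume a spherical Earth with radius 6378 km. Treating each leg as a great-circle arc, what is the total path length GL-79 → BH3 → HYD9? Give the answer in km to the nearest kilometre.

2460 km

GL-79: φ = -10.48500°, λ = -40.00889°
BH3: φ = -25.80889°, λ = -46.77750°
HYD9: φ = -22.65556°, λ = -51.71028°
GL-79→BH3: c = 0.289882 rad, d = 1848.87 km
BH3→HYD9: c = 0.095861 rad, d = 611.40 km
Total = 1848.87 + 611.40 = 2460.27 km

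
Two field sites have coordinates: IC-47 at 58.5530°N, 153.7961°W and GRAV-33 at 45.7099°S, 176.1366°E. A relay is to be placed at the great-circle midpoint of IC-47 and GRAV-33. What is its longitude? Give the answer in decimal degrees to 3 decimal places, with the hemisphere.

Bx = cos φ₂ cos Δλ = 0.604328,  By = cos φ₂ sin Δλ = -0.349856
φₘ = atan2(sin φ₁ + sin φ₂, √((cos φ₁ + Bx)² + By²)) = 6.64215°
λₘ = λ₁ + atan2(By, cos φ₁ + Bx) = -171.05594°

171.056°W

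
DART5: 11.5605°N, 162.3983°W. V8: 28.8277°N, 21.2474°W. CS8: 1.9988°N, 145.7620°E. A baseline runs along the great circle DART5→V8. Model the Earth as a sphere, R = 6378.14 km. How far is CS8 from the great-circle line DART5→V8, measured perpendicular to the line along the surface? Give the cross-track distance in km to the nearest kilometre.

δ₁₃ = central angle DART5→CS8 = 0.912271 rad  (haversine)
θ₁₃ = bearing DART5→CS8 = 263.497°,  θ₁₂ = bearing DART5→V8 = 42.056°
dₓₜ = R·arcsin(sin δ₁₃ · sin(θ₁₃ − θ₁₂)) = 6378.14·arcsin(0.79090·sin(221.441°)) = -3513.713 km
|dₓₜ| = 3513.713 km

3514 km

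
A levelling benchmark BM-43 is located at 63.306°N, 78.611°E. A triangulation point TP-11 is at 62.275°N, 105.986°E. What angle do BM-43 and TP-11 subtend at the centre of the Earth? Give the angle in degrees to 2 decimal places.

12.46°

Δφ = -1.0310°,  Δλ = 27.3750°
a = sin²(Δφ/2) + cos φ₁ cos φ₂ sin²(Δλ/2) = 0.011783
c = 2·arcsin(√a) = 0.217526 rad = 12.4633°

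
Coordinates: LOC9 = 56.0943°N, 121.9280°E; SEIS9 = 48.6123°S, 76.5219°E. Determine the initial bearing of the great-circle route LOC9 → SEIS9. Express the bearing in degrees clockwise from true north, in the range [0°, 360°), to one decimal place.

210.4°

Δλ = -45.4061°
y = sin Δλ · cos φ₂ = -0.470806
x = cos φ₁ sin φ₂ − sin φ₁ cos φ₂ cos Δλ = -0.803760
θ = atan2(y, x) = -149.6402° → 210.3598° (mod 360°)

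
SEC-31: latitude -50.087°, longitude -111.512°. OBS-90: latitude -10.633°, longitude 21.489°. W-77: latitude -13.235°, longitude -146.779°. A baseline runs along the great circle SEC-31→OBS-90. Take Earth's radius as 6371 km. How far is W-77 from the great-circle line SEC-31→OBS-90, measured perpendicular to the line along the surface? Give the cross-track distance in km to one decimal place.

δ₁₃ = central angle SEC-31→W-77 = 0.815426 rad  (haversine)
θ₁₃ = bearing SEC-31→W-77 = 309.463°,  θ₁₂ = bearing SEC-31→OBS-90 = 131.348°
dₓₜ = R·arcsin(sin δ₁₃ · sin(θ₁₃ − θ₁₂)) = 6371·arcsin(0.72802·sin(178.116°)) = 152.504 km
|dₓₜ| = 152.504 km

152.5 km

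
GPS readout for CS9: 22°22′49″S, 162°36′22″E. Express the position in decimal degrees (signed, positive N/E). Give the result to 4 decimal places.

-22.3803°, +162.6061°

lat: 22.3803° S → -22.3803°
lon: 162.6061° E → +162.6061°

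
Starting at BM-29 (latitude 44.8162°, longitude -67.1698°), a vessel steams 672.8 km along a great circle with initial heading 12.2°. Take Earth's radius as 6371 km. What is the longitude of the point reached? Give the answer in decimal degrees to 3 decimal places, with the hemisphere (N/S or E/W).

65.154°W

δ = d/R = 672.8/6371 = 0.105604 rad
φ₂ = arcsin(sin φ₁ cos δ + cos φ₁ sin δ cos θ)
   = arcsin(0.70483·0.99443 + 0.70937·0.10541·0.97742) = 50.71378°
λ₂ = λ₁ + atan2(sin θ sin δ cos φ₁, cos δ − sin φ₁ sin φ₂) = -65.15377°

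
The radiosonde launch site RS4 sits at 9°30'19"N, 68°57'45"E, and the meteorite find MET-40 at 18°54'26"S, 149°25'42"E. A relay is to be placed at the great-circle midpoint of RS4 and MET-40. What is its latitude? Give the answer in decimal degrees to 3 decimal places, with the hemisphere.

RS4: φ = +9.50528°, λ = +68.96250°
MET-40: φ = -18.90722°, λ = +149.42833°
Bx = cos φ₂ cos Δλ = 0.156699,  By = cos φ₂ sin Δλ = 0.932977
φₘ = atan2(sin φ₁ + sin φ₂, √((cos φ₁ + Bx)² + By²)) = -6.14694°
λₘ = λ₁ + atan2(By, cos φ₁ + Bx) = 108.18639°

6.147°S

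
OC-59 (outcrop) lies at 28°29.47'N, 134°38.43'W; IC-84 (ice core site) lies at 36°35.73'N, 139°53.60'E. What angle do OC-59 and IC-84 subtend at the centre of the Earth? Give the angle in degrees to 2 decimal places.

70.11°

OC-59: φ = +28.49117°, λ = -134.64050°
IC-84: φ = +36.59550°, λ = +139.89333°
Δφ = 8.1043°,  Δλ = -85.4662°
a = sin²(Δφ/2) + cos φ₁ cos φ₂ sin²(Δλ/2) = 0.329919
c = 2·arcsin(√a) = 1.223708 rad = 70.1133°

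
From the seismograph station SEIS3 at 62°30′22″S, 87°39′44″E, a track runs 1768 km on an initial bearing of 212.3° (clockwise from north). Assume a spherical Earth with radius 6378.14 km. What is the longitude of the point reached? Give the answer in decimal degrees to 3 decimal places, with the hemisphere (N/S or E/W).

56.185°E

SEIS3: φ = -62.50611°, λ = +87.66222°
δ = d/R = 1768/6378.14 = 0.277197 rad
φ₂ = arcsin(sin φ₁ cos δ + cos φ₁ sin δ cos θ)
   = arcsin(-0.88706·0.96183 + 0.46165·0.27366·-0.84526) = -73.73676°
λ₂ = λ₁ + atan2(sin θ sin δ cos φ₁, cos δ − sin φ₁ sin φ₂) = 56.18502°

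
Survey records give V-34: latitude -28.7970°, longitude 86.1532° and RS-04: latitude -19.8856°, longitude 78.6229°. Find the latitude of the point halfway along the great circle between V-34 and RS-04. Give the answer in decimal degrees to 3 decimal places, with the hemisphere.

Bx = cos φ₂ cos Δλ = 0.932264,  By = cos φ₂ sin Δλ = -0.123236
φₘ = atan2(sin φ₁ + sin φ₂, √((cos φ₁ + Bx)² + By²)) = -24.38777°
λₘ = λ₁ + atan2(By, cos φ₁ + Bx) = 82.25513°

24.388°S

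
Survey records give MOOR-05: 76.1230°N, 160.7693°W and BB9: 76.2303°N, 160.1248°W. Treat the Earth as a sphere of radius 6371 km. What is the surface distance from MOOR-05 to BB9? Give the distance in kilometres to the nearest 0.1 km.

Δφ = 0.1073°,  Δλ = 0.6445°
a = sin²(Δφ/2) + cos φ₁ cos φ₂ sin²(Δλ/2) = 0.000003
c = 2·arcsin(√a) = 0.003276 rad = 0.1877°
d = R·c = 6371 × 0.003276 = 20.9 km

20.9 km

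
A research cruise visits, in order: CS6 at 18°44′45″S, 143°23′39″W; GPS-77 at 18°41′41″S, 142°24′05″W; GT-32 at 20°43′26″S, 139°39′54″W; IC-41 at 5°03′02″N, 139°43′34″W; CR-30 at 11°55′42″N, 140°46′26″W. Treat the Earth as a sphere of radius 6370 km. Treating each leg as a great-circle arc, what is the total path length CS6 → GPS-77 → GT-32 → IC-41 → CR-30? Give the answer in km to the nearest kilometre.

4108 km

CS6: φ = -18.74583°, λ = -143.39417°
GPS-77: φ = -18.69472°, λ = -142.40139°
GT-32: φ = -20.72389°, λ = -139.66500°
IC-41: φ = +5.05056°, λ = -139.72611°
CR-30: φ = +11.92833°, λ = -140.77389°
CS6→GPS-77: c = 0.016435 rad, d = 104.69 km
GPS-77→GT-32: c = 0.057231 rad, d = 364.56 km
GT-32→IC-41: c = 0.449850 rad, d = 2865.55 km
IC-41→CR-30: c = 0.121393 rad, d = 773.27 km
Total = 104.69 + 364.56 + 2865.55 + 773.27 = 4108.07 km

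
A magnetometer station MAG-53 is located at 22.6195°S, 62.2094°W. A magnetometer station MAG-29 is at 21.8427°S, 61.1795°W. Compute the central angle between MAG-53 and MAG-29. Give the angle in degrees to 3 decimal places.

1.230°

Δφ = 0.7768°,  Δλ = 1.0299°
a = sin²(Δφ/2) + cos φ₁ cos φ₂ sin²(Δλ/2) = 0.000115
c = 2·arcsin(√a) = 0.021463 rad = 1.2297°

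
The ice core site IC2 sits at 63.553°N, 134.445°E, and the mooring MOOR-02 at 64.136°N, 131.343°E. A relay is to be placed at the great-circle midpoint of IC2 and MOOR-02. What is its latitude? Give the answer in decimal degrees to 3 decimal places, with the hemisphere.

Bx = cos φ₂ cos Δλ = 0.435597,  By = cos φ₂ sin Δλ = -0.023606
φₘ = atan2(sin φ₁ + sin φ₂, √((cos φ₁ + Bx)² + By²)) = 63.85281°
λₘ = λ₁ + atan2(By, cos φ₁ + Bx) = 132.91007°

63.853°N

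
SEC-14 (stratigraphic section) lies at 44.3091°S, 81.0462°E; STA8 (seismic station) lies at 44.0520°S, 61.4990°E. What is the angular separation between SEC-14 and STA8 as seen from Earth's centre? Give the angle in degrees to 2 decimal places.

Δφ = 0.2571°,  Δλ = -19.5472°
a = sin²(Δφ/2) + cos φ₁ cos φ₂ sin²(Δλ/2) = 0.014825
c = 2·arcsin(√a) = 0.244125 rad = 13.9873°

13.99°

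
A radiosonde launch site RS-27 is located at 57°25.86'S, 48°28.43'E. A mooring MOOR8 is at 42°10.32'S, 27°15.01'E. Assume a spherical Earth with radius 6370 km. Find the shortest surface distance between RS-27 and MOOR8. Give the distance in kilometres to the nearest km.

RS-27: φ = -57.43100°, λ = +48.47383°
MOOR8: φ = -42.17200°, λ = +27.25017°
Δφ = 15.2590°,  Δλ = -21.2237°
a = sin²(Δφ/2) + cos φ₁ cos φ₂ sin²(Δλ/2) = 0.031157
c = 2·arcsin(√a) = 0.354886 rad = 20.3335°
d = R·c = 6370 × 0.354886 = 2260.6 km

2261 km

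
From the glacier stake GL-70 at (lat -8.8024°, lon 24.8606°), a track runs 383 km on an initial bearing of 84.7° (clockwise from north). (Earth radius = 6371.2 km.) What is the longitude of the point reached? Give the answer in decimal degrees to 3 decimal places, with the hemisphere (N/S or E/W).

28.328°E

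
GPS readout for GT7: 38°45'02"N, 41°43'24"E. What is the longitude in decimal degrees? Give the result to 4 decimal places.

41° + 43′/60 + 24″/3600 = 41 + 0.71667 + 0.00667 = 41.7233°

41.7233°E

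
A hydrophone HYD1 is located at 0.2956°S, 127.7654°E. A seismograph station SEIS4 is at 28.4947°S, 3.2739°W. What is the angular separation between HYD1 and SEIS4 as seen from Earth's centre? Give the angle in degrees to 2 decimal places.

Δφ = -28.1991°,  Δλ = -131.0393°
a = sin²(Δφ/2) + cos φ₁ cos φ₂ sin²(Δλ/2) = 0.787285
c = 2·arcsin(√a) = 2.182876 rad = 125.0696°

125.07°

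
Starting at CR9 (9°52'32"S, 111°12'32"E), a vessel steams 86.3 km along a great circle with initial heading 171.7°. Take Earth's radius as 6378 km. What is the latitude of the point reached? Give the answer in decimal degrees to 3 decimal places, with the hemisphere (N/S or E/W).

CR9: φ = -9.87556°, λ = +111.20889°
δ = d/R = 86.3/6378 = 0.013531 rad
φ₂ = arcsin(sin φ₁ cos δ + cos φ₁ sin δ cos θ)
   = arcsin(-0.17151·0.99991 + 0.98518·0.01353·-0.98953) = -10.64268°
λ₂ = λ₁ + atan2(sin θ sin δ cos φ₁, cos δ − sin φ₁ sin φ₂) = 111.32276°

10.643°S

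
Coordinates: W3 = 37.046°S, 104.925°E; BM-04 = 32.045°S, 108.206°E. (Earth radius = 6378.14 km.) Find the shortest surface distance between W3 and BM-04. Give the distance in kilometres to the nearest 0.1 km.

632.7 km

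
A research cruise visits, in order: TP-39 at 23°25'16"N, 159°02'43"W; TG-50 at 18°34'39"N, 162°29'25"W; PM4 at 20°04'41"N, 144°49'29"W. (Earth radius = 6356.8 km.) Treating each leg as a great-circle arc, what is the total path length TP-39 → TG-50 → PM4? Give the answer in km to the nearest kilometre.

TP-39: φ = +23.42111°, λ = -159.04528°
TG-50: φ = +18.57750°, λ = -162.49028°
PM4: φ = +20.07806°, λ = -144.82472°
TP-39→TG-50: c = 0.101462 rad, d = 644.98 km
TG-50→PM4: c = 0.291983 rad, d = 1856.08 km
Total = 644.98 + 1856.08 = 2501.06 km

2501 km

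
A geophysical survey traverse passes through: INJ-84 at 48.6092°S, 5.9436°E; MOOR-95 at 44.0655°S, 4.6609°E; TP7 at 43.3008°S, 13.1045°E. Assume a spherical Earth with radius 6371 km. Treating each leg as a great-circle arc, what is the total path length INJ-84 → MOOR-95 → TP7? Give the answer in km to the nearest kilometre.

1199 km

INJ-84→MOOR-95: c = 0.080791 rad, d = 514.72 km
MOOR-95→TP7: c = 0.107356 rad, d = 683.97 km
Total = 514.72 + 683.97 = 1198.69 km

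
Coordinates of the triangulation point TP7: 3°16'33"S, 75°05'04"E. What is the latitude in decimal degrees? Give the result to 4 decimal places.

3° + 16′/60 + 33″/3600 = 3 + 0.26667 + 0.00917 = 3.2758°

3.2758°S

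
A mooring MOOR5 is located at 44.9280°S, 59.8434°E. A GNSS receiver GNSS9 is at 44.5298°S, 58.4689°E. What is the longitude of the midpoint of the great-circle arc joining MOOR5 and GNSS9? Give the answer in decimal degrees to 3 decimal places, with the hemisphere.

59.154°E

Bx = cos φ₂ cos Δλ = 0.712681,  By = cos φ₂ sin Δλ = -0.017100
φₘ = atan2(sin φ₁ + sin φ₂, √((cos φ₁ + Bx)² + By²)) = -44.73096°
λₘ = λ₁ + atan2(By, cos φ₁ + Bx) = 59.15378°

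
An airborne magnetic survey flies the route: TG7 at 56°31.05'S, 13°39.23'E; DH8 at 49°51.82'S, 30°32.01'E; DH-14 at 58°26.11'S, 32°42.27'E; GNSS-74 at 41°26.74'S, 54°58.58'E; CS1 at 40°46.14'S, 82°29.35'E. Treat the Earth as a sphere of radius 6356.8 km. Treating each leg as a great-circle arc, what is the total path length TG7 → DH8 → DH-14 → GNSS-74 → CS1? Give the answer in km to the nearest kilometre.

TG7: φ = -56.51750°, λ = +13.65383°
DH8: φ = -49.86367°, λ = +30.53350°
DH-14: φ = -58.43517°, λ = +32.70450°
GNSS-74: φ = -41.44567°, λ = +54.97633°
CS1: φ = -40.76900°, λ = +82.48917°
TG7→DH8: c = 0.210421 rad, d = 1337.60 km
DH8→DH-14: c = 0.151217 rad, d = 961.26 km
DH-14→GNSS-74: c = 0.384235 rad, d = 2442.51 km
GNSS-74→CS1: c = 0.360479 rad, d = 2291.49 km
Total = 1337.60 + 961.26 + 2442.51 + 2291.49 = 7032.86 km

7033 km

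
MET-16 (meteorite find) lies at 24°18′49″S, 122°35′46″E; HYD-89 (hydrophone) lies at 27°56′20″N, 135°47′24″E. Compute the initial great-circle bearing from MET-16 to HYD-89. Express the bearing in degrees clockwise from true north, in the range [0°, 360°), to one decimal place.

MET-16: φ = -24.31361°, λ = +122.59611°
HYD-89: φ = +27.93889°, λ = +135.79000°
Δλ = 13.1939°
y = sin Δλ · cos φ₂ = 0.201644
x = cos φ₁ sin φ₂ − sin φ₁ cos φ₂ cos Δλ = 0.781115
θ = atan2(y, x) = 14.4749° → 14.4749° (mod 360°)

14.5°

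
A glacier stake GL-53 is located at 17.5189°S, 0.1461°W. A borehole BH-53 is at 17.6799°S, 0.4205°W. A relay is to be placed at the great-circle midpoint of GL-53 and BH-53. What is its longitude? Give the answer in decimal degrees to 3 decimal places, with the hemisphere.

0.283°W

Bx = cos φ₂ cos Δλ = 0.952757,  By = cos φ₂ sin Δλ = -0.004563
φₘ = atan2(sin φ₁ + sin φ₂, √((cos φ₁ + Bx)² + By²)) = -17.59945°
λₘ = λ₁ + atan2(By, cos φ₁ + Bx) = -0.28324°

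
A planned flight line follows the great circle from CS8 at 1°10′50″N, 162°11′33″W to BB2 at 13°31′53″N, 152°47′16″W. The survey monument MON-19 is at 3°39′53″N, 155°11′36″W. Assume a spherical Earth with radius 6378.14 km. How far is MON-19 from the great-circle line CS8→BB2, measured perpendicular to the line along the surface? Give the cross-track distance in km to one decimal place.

458.0 km

CS8: φ = +1.18056°, λ = -162.19250°
BB2: φ = +13.53139°, λ = -152.78778°
MON-19: φ = +3.66472°, λ = -155.19333°
δ₁₃ = central angle CS8→MON-19 = 0.129512 rad  (haversine)
θ₁₃ = bearing CS8→MON-19 = 70.319°,  θ₁₂ = bearing CS8→BB2 = 36.569°
dₓₜ = R·arcsin(sin δ₁₃ · sin(θ₁₃ − θ₁₂)) = 6378.14·arcsin(0.12915·sin(33.750°)) = 458.041 km
|dₓₜ| = 458.041 km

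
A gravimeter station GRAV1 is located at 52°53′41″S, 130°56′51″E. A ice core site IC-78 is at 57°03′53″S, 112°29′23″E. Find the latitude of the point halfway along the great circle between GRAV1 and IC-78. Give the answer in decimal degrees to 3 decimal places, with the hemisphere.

55.329°S

GRAV1: φ = -52.89472°, λ = +130.94750°
IC-78: φ = -57.06472°, λ = +112.48972°
Bx = cos φ₂ cos Δλ = 0.515722,  By = cos φ₂ sin Δλ = -0.172136
φₘ = atan2(sin φ₁ + sin φ₂, √((cos φ₁ + Bx)² + By²)) = -55.32881°
λₘ = λ₁ + atan2(By, cos φ₁ + Bx) = 122.20227°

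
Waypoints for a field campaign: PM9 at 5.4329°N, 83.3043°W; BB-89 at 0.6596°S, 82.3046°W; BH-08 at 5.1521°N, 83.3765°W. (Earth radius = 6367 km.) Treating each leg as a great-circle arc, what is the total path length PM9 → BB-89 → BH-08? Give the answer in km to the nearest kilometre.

1343 km

PM9→BB-89: c = 0.107752 rad, d = 686.06 km
BB-89→BH-08: c = 0.103140 rad, d = 656.69 km
Total = 686.06 + 656.69 = 1342.75 km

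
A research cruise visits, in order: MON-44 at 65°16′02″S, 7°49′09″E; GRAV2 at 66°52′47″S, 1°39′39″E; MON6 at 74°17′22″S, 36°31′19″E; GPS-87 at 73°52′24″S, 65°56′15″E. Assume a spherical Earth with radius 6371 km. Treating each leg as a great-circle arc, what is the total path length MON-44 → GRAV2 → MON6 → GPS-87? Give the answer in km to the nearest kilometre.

MON-44: φ = -65.26722°, λ = +7.81917°
GRAV2: φ = -66.87972°, λ = +1.66083°
MON6: φ = -74.28944°, λ = +36.52194°
GPS-87: φ = -73.87333°, λ = +65.93750°
MON-44→GRAV2: c = 0.051853 rad, d = 330.35 km
GRAV2→MON6: c = 0.234768 rad, d = 1495.71 km
MON6→GPS-87: c = 0.139559 rad, d = 889.13 km
Total = 330.35 + 1495.71 + 889.13 = 2715.19 km

2715 km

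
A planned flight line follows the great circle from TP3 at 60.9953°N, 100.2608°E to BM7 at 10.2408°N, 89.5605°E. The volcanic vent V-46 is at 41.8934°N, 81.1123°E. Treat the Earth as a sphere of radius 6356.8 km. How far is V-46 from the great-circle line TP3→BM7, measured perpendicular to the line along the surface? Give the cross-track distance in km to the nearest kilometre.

1081 km

δ₁₃ = central angle TP3→V-46 = 0.389845 rad  (haversine)
θ₁₃ = bearing TP3→V-46 = 219.977°,  θ₁₂ = bearing TP3→BM7 = 193.527°
dₓₜ = R·arcsin(sin δ₁₃ · sin(θ₁₃ − θ₁₂)) = 6356.8·arcsin(0.38005·sin(26.450°)) = 1081.281 km
|dₓₜ| = 1081.281 km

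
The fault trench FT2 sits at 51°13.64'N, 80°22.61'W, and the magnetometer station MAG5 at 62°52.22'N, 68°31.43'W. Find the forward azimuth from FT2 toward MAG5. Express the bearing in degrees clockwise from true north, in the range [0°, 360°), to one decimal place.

FT2: φ = +51.22733°, λ = -80.37683°
MAG5: φ = +62.87033°, λ = -68.52383°
Δλ = 11.8530°
y = sin Δλ · cos φ₂ = 0.093664
x = cos φ₁ sin φ₂ − sin φ₁ cos φ₂ cos Δλ = 0.209393
θ = atan2(y, x) = 24.0995° → 24.0995° (mod 360°)

24.1°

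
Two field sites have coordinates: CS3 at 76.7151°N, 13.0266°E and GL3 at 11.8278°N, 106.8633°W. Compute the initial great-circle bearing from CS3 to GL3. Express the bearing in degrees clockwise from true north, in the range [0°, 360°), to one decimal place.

301.6°

Δλ = -119.8899°
y = sin Δλ · cos φ₂ = -0.848577
x = cos φ₁ sin φ₂ − sin φ₁ cos φ₂ cos Δλ = 0.521803
θ = atan2(y, x) = -58.4120° → 301.5880° (mod 360°)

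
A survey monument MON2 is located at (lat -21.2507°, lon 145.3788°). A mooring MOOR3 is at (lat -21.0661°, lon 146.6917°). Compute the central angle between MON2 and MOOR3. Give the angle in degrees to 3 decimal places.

Δφ = 0.1846°,  Δλ = 1.3129°
a = sin²(Δφ/2) + cos φ₁ cos φ₂ sin²(Δλ/2) = 0.000117
c = 2·arcsin(√a) = 0.021611 rad = 1.2382°

1.238°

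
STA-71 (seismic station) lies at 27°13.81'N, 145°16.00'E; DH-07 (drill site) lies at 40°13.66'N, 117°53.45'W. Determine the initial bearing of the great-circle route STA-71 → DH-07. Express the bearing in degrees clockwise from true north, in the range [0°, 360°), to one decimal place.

50.9°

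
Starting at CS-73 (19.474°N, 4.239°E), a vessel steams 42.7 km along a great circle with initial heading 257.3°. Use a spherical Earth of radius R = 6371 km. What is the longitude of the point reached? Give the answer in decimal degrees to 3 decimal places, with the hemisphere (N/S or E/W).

δ = d/R = 42.7/6371 = 0.006702 rad
φ₂ = arcsin(sin φ₁ cos δ + cos φ₁ sin δ cos θ)
   = arcsin(0.33338·0.99998 + 0.94279·0.00670·-0.21985) = 19.38914°
λ₂ = λ₁ + atan2(sin θ sin δ cos φ₁, cos δ − sin φ₁ sin φ₂) = 3.84186°

3.842°E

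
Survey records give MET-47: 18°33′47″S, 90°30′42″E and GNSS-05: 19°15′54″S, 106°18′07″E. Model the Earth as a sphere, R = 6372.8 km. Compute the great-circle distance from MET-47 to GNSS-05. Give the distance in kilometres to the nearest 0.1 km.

MET-47: φ = -18.56306°, λ = +90.51167°
GNSS-05: φ = -19.26500°, λ = +106.30194°
Δφ = -0.7019°,  Δλ = 15.7903°
a = sin²(Δφ/2) + cos φ₁ cos φ₂ sin²(Δλ/2) = 0.016922
c = 2·arcsin(√a) = 0.260910 rad = 14.9491°
d = R·c = 6372.8 × 0.260910 = 1662.7 km

1662.7 km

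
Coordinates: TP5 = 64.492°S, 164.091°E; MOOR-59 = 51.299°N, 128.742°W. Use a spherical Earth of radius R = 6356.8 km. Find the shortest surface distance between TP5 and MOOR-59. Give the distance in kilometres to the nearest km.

14075 km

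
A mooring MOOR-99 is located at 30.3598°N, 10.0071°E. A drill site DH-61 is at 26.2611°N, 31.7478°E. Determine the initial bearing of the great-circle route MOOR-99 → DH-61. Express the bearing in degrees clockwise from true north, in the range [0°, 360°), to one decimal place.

96.7°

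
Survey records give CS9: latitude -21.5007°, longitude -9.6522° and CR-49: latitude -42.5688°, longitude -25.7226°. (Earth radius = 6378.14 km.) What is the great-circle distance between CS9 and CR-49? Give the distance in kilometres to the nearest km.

2782 km

Δφ = -21.0681°,  Δλ = -16.0704°
a = sin²(Δφ/2) + cos φ₁ cos φ₂ sin²(Δλ/2) = 0.046811
c = 2·arcsin(√a) = 0.436168 rad = 24.9906°
d = R·c = 6378.14 × 0.436168 = 2781.9 km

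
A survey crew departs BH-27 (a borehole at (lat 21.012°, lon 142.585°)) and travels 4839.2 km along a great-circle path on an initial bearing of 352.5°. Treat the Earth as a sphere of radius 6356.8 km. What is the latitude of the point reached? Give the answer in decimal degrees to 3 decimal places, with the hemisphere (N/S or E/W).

63.902°N

δ = d/R = 4839.2/6356.8 = 0.761264 rad
φ₂ = arcsin(sin φ₁ cos δ + cos φ₁ sin δ cos θ)
   = arcsin(0.35856·0.72396 + 0.93351·0.68984·0.99144) = 63.90220°
λ₂ = λ₁ + atan2(sin θ sin δ cos φ₁, cos δ − sin φ₁ sin φ₂) = 130.77396°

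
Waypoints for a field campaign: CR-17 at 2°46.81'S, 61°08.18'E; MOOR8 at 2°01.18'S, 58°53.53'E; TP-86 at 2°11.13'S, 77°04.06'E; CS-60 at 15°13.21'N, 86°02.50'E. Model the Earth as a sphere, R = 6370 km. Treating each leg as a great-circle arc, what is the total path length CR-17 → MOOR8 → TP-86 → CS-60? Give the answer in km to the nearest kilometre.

4455 km

CR-17: φ = -2.78017°, λ = +61.13633°
MOOR8: φ = -2.01967°, λ = +58.89217°
TP-86: φ = -2.18550°, λ = +77.06767°
CS-60: φ = +15.22017°, λ = +86.04167°
CR-17→MOOR8: c = 0.041323 rad, d = 263.23 km
MOOR8→TP-86: c = 0.317020 rad, d = 2019.42 km
TP-86→CS-60: c = 0.341038 rad, d = 2172.41 km
Total = 263.23 + 2019.42 + 2172.41 = 4455.06 km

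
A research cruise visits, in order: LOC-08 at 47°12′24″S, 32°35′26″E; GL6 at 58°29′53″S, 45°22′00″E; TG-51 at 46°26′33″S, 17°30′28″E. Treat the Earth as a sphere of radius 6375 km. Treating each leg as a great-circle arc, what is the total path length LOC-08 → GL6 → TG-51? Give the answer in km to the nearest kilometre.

3805 km

LOC-08: φ = -47.20667°, λ = +32.59056°
GL6: φ = -58.49806°, λ = +45.36667°
TG-51: φ = -46.44250°, λ = +17.50778°
LOC-08→GL6: c = 0.237814 rad, d = 1516.06 km
GL6→TG-51: c = 0.359097 rad, d = 2289.24 km
Total = 1516.06 + 2289.24 = 3805.31 km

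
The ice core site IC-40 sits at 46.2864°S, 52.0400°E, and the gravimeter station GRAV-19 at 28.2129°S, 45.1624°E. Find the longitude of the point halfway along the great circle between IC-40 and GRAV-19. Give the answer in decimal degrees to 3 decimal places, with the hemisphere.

48.185°E

Bx = cos φ₂ cos Δλ = 0.874856,  By = cos φ₂ sin Δλ = -0.105522
φₘ = atan2(sin φ₁ + sin φ₂, √((cos φ₁ + Bx)² + By²)) = -37.29868°
λₘ = λ₁ + atan2(By, cos φ₁ + Bx) = 48.18483°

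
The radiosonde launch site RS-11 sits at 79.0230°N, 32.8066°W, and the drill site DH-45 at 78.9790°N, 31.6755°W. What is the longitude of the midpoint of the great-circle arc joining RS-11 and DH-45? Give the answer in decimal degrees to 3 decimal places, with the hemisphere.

Bx = cos φ₂ cos Δλ = 0.191132,  By = cos φ₂ sin Δλ = 0.003774
φₘ = atan2(sin φ₁ + sin φ₂, √((cos φ₁ + Bx)² + By²)) = 79.00152°
λₘ = λ₁ + atan2(By, cos φ₁ + Bx) = -32.23993°

32.240°W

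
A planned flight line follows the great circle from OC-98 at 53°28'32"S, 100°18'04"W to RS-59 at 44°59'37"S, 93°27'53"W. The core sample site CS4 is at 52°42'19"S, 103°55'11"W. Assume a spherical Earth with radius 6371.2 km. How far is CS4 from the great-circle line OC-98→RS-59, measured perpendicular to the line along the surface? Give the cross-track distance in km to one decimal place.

250.4 km

OC-98: φ = -53.47556°, λ = -100.30111°
RS-59: φ = -44.99361°, λ = -93.46472°
CS4: φ = -52.70528°, λ = -103.91972°
δ₁₃ = central angle OC-98→CS4 = 0.040236 rad  (haversine)
θ₁₃ = bearing OC-98→CS4 = 288.064°,  θ₁₂ = bearing OC-98→RS-59 = 30.404°
dₓₜ = R·arcsin(sin δ₁₃ · sin(θ₁₃ − θ₁₂)) = 6371.2·arcsin(0.04022·sin(257.660°)) = -250.423 km
|dₓₜ| = 250.423 km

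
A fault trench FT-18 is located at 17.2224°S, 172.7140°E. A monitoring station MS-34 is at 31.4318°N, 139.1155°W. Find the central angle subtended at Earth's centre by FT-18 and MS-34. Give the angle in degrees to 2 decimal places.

67.10°

Δφ = 48.6542°,  Δλ = 48.1705°
a = sin²(Δφ/2) + cos φ₁ cos φ₂ sin²(Δλ/2) = 0.305431
c = 2·arcsin(√a) = 1.171101 rad = 67.0992°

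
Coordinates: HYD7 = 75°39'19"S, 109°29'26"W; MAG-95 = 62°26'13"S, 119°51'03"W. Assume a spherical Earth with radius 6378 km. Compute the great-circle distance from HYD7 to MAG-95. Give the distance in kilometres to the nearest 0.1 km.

HYD7: φ = -75.65528°, λ = -109.49056°
MAG-95: φ = -62.43694°, λ = -119.85083°
Δφ = 13.2183°,  Δλ = -10.3603°
a = sin²(Δφ/2) + cos φ₁ cos φ₂ sin²(Δλ/2) = 0.014182
c = 2·arcsin(√a) = 0.238740 rad = 13.6788°
d = R·c = 6378 × 0.238740 = 1522.7 km

1522.7 km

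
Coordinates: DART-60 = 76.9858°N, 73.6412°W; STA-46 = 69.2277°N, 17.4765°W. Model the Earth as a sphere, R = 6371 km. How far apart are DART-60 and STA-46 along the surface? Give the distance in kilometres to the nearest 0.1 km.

Δφ = -7.7581°,  Δλ = 56.1647°
a = sin²(Δφ/2) + cos φ₁ cos φ₂ sin²(Δλ/2) = 0.022275
c = 2·arcsin(√a) = 0.299612 rad = 17.1665°
d = R·c = 6371 × 0.299612 = 1908.8 km

1908.8 km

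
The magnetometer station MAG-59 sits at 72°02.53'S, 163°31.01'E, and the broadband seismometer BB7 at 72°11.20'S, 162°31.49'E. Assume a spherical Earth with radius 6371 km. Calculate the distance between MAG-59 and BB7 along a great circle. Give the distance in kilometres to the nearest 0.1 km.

37.5 km

MAG-59: φ = -72.04217°, λ = +163.51683°
BB7: φ = -72.18667°, λ = +162.52483°
Δφ = -0.1445°,  Δλ = -0.9920°
a = sin²(Δφ/2) + cos φ₁ cos φ₂ sin²(Δλ/2) = 0.000009
c = 2·arcsin(√a) = 0.005885 rad = 0.3372°
d = R·c = 6371 × 0.005885 = 37.5 km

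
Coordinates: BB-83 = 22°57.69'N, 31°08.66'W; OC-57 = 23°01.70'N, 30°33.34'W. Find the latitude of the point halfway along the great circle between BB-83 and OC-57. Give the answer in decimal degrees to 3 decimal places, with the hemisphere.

22.995°N

BB-83: φ = +22.96150°, λ = -31.14433°
OC-57: φ = +23.02833°, λ = -30.55567°
Bx = cos φ₂ cos Δλ = 0.920263,  By = cos φ₂ sin Δλ = 0.009455
φₘ = atan2(sin φ₁ + sin φ₂, √((cos φ₁ + Bx)² + By²)) = 22.99519°
λₘ = λ₁ + atan2(By, cos φ₁ + Bx) = -30.85007°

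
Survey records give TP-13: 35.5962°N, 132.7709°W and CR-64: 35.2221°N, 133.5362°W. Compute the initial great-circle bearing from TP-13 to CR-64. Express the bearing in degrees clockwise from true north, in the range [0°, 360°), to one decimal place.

239.3°

Δλ = -0.7653°
y = sin Δλ · cos φ₂ = -0.010911
x = cos φ₁ sin φ₂ − sin φ₁ cos φ₂ cos Δλ = -0.006487
θ = atan2(y, x) = -120.7316° → 239.2684° (mod 360°)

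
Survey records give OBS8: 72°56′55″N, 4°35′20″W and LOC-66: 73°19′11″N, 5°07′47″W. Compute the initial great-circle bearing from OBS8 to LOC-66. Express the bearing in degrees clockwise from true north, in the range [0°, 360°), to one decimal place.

337.3°

OBS8: φ = +72.94861°, λ = -4.58889°
LOC-66: φ = +73.31972°, λ = -5.12972°
Δλ = -0.5408°
y = sin Δλ · cos φ₂ = -0.002709
x = cos φ₁ sin φ₂ − sin φ₁ cos φ₂ cos Δλ = 0.006489
θ = atan2(y, x) = -22.6610° → 337.3390° (mod 360°)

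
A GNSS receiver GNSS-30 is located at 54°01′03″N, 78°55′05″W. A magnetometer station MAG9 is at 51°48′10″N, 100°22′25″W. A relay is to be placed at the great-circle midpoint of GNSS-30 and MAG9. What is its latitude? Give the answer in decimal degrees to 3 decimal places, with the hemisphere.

GNSS-30: φ = +54.01750°, λ = -78.91806°
MAG9: φ = +51.80278°, λ = -100.37361°
Bx = cos φ₂ cos Δλ = 0.575518,  By = cos φ₂ sin Δλ = -0.226187
φₘ = atan2(sin φ₁ + sin φ₂, √((cos φ₁ + Bx)² + By²)) = 53.39461°
λₘ = λ₁ + atan2(By, cos φ₁ + Bx) = -89.92337°

53.395°N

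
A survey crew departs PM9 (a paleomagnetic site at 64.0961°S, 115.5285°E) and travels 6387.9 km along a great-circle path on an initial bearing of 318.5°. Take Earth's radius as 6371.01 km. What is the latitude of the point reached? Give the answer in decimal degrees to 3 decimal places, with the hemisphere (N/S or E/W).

12.018°S

δ = d/R = 6387.9/6371.01 = 1.002651 rad
φ₂ = arcsin(sin φ₁ cos δ + cos φ₁ sin δ cos θ)
   = arcsin(-0.89953·0.53807 + 0.43686·0.84290·0.74896) = -12.01801°
λ₂ = λ₁ + atan2(sin θ sin δ cos φ₁, cos δ − sin φ₁ sin φ₂) = 80.70582°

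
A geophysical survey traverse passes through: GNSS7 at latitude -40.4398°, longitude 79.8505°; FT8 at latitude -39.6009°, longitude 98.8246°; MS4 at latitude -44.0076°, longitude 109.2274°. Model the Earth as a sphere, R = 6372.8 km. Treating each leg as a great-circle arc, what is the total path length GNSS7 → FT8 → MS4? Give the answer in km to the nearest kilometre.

2607 km

GNSS7→FT8: c = 0.253542 rad, d = 1615.77 km
FT8→MS4: c = 0.155498 rad, d = 990.96 km
Total = 1615.77 + 990.96 = 2606.73 km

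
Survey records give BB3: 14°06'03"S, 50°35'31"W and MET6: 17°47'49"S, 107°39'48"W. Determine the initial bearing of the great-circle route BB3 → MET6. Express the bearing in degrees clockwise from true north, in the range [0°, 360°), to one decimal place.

BB3: φ = -14.10083°, λ = -50.59194°
MET6: φ = -17.79694°, λ = -107.66333°
Δλ = -57.0714°
y = sin Δλ · cos φ₂ = -0.799182
x = cos φ₁ sin φ₂ − sin φ₁ cos φ₂ cos Δλ = -0.170337
θ = atan2(y, x) = -102.0320° → 257.9680° (mod 360°)

258.0°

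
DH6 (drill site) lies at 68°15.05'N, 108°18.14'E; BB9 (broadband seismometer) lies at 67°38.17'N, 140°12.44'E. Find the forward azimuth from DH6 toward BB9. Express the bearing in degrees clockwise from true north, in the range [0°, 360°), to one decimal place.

DH6: φ = +68.25083°, λ = +108.30233°
BB9: φ = +67.63617°, λ = +140.20733°
Δλ = 31.9050°
y = sin Δλ · cos φ₂ = 0.201092
x = cos φ₁ sin φ₂ − sin φ₁ cos φ₂ cos Δλ = 0.042662
θ = atan2(y, x) = 78.0221° → 78.0221° (mod 360°)

78.0°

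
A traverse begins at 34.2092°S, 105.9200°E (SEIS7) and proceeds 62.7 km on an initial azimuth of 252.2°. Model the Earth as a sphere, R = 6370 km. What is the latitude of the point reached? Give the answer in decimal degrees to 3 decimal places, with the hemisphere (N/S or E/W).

34.380°S

δ = d/R = 62.7/6370 = 0.009843 rad
φ₂ = arcsin(sin φ₁ cos δ + cos φ₁ sin δ cos θ)
   = arcsin(-0.56222·0.99995 + 0.82699·0.00984·-0.30570) = -34.37988°
λ₂ = λ₁ + atan2(sin θ sin δ cos φ₁, cos δ − sin φ₁ sin φ₂) = 105.26937°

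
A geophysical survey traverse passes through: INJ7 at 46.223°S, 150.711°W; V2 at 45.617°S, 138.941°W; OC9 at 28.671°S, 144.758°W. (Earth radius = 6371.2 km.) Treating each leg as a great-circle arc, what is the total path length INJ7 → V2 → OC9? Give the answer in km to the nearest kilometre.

INJ7→V2: c = 0.143165 rad, d = 912.13 km
V2→OC9: c = 0.306419 rad, d = 1952.26 km
Total = 912.13 + 1952.26 = 2864.39 km

2864 km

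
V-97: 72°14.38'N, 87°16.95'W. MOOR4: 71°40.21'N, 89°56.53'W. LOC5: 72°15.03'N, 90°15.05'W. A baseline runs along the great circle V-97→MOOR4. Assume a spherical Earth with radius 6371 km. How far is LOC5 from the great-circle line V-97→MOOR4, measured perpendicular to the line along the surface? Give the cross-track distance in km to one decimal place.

58.4 km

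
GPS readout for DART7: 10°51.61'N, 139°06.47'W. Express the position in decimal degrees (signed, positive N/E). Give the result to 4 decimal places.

lat: 10.8602° N → +10.8602°
lon: 139.1078° W → -139.1078°

+10.8602°, -139.1078°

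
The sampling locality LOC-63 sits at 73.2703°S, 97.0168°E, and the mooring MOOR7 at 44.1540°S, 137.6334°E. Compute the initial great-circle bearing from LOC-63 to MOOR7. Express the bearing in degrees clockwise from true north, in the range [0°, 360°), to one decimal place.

55.5°

Δλ = 40.6166°
y = sin Δλ · cos φ₂ = 0.467069
x = cos φ₁ sin φ₂ − sin φ₁ cos φ₂ cos Δλ = 0.321049
θ = atan2(y, x) = 55.4965° → 55.4965° (mod 360°)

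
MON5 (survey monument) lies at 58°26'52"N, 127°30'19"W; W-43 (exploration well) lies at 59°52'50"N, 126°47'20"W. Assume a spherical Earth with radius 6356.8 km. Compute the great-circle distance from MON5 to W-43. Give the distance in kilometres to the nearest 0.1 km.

164.1 km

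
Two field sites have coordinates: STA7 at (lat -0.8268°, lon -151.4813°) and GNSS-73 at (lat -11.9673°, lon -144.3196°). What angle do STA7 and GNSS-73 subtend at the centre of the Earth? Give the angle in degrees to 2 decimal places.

13.21°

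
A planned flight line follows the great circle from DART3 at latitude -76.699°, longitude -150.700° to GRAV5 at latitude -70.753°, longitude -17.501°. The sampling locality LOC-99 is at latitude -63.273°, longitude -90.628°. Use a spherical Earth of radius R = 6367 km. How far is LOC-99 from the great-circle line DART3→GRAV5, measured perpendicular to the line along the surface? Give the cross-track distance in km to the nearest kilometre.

2261 km

δ₁₃ = central angle DART3→LOC-99 = 0.400611 rad  (haversine)
θ₁₃ = bearing DART3→LOC-99 = 88.108°,  θ₁₂ = bearing DART3→GRAV5 = 151.183°
dₓₜ = R·arcsin(sin δ₁₃ · sin(θ₁₃ − θ₁₂)) = 6367·arcsin(0.38998·sin(-63.075°)) = -2261.082 km
|dₓₜ| = 2261.082 km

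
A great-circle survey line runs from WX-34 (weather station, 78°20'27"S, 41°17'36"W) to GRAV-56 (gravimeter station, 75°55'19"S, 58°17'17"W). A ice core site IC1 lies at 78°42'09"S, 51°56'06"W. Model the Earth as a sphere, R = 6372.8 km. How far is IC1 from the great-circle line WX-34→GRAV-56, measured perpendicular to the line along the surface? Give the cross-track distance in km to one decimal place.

150.1 km

WX-34: φ = -78.34083°, λ = -41.29333°
GRAV-56: φ = -75.92194°, λ = -58.28806°
IC1: φ = -78.70250°, λ = -51.93500°
δ₁₃ = central angle WX-34→IC1 = 0.037441 rad  (haversine)
θ₁₃ = bearing WX-34→IC1 = 255.121°,  θ₁₂ = bearing WX-34→GRAV-56 = 294.100°
dₓₜ = R·arcsin(sin δ₁₃ · sin(θ₁₃ − θ₁₂)) = 6372.8·arcsin(0.03743·sin(-38.979°)) = -150.068 km
|dₓₜ| = 150.068 km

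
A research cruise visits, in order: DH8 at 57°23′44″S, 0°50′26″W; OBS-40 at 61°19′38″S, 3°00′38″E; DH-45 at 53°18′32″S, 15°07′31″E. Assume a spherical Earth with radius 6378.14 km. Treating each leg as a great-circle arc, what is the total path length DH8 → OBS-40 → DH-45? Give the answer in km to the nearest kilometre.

DH8: φ = -57.39556°, λ = -0.84056°
OBS-40: φ = -61.32722°, λ = +3.01056°
DH-45: φ = -53.30889°, λ = +15.12528°
DH8→OBS-40: c = 0.076664 rad, d = 488.97 km
OBS-40→DH-45: c = 0.180027 rad, d = 1148.24 km
Total = 488.97 + 1148.24 = 1637.21 km

1637 km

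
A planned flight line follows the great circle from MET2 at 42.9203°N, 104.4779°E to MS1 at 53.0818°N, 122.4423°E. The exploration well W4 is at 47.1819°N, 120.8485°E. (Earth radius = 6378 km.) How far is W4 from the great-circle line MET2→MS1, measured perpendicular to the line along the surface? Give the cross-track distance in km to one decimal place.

δ₁₃ = central angle MET2→W4 = 0.214623 rad  (haversine)
θ₁₃ = bearing MET2→W4 = 64.087°,  θ₁₂ = bearing MET2→MS1 = 43.334°
dₓₜ = R·arcsin(sin δ₁₃ · sin(θ₁₃ − θ₁₂)) = 6378·arcsin(0.21298·sin(20.753°)) = 481.783 km
|dₓₜ| = 481.783 km

481.8 km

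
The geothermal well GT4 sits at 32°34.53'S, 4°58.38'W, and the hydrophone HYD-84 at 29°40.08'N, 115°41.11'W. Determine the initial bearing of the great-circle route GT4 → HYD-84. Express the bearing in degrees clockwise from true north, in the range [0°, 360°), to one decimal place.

GT4: φ = -32.57550°, λ = -4.97300°
HYD-84: φ = +29.66800°, λ = -115.68517°
Δλ = -110.7122°
y = sin Δλ · cos φ₂ = -0.812750
x = cos φ₁ sin φ₂ − sin φ₁ cos φ₂ cos Δλ = 0.251647
θ = atan2(y, x) = -72.7962° → 287.2038° (mod 360°)

287.2°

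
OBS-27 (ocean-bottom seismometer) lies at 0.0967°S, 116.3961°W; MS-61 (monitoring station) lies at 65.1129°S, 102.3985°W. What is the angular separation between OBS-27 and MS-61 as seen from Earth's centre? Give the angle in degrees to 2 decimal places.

65.80°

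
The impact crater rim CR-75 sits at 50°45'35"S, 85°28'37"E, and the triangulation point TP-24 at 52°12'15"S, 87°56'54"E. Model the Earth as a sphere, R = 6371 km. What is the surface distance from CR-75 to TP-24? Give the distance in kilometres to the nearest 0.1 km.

234.7 km

CR-75: φ = -50.75972°, λ = +85.47694°
TP-24: φ = -52.20417°, λ = +87.94833°
Δφ = -1.4444°,  Δλ = 2.4714°
a = sin²(Δφ/2) + cos φ₁ cos φ₂ sin²(Δλ/2) = 0.000339
c = 2·arcsin(√a) = 0.036835 rad = 2.1105°
d = R·c = 6371 × 0.036835 = 234.7 km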